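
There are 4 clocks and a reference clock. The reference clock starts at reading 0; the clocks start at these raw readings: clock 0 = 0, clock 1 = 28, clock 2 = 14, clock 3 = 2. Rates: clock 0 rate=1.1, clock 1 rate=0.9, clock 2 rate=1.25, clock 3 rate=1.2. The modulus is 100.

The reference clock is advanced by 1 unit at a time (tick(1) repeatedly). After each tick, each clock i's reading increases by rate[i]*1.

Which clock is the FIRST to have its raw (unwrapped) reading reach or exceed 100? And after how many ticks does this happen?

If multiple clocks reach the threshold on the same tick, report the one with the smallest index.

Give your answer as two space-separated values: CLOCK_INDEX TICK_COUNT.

Answer: 2 69

Derivation:
clock 0: start=0, rate=1.1, needs 100-0 = 100; ticks = ceil(100/1.1) = ceil(90.9091) = 91; reading at tick 91 = 0 + 1.1*91 = 100.1000
clock 1: start=28, rate=0.9, needs 100-28 = 72; ticks = ceil(72/0.9) = ceil(80.0000) = 80; reading at tick 80 = 28 + 0.9*80 = 100.0000
clock 2: start=14, rate=1.25, needs 100-14 = 86; ticks = ceil(86/1.25) = ceil(68.8000) = 69; reading at tick 69 = 14 + 1.25*69 = 100.2500
clock 3: start=2, rate=1.2, needs 100-2 = 98; ticks = ceil(98/1.2) = ceil(81.6667) = 82; reading at tick 82 = 2 + 1.2*82 = 100.4000
Minimum tick count = 69; winners = [2]; smallest index = 2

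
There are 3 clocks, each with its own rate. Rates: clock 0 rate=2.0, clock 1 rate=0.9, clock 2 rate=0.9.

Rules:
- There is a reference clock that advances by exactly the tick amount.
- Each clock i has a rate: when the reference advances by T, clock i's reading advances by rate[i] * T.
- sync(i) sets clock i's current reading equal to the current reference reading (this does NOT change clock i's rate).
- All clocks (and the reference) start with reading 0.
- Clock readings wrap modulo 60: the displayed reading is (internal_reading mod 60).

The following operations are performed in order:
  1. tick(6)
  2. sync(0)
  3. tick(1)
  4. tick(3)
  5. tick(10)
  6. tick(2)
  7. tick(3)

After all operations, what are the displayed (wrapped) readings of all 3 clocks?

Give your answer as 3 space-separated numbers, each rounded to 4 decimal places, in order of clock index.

After op 1 tick(6): ref=6.0000 raw=[12.0000 5.4000 5.4000]
After op 2 sync(0): ref=6.0000 raw=[6.0000 5.4000 5.4000]
After op 3 tick(1): ref=7.0000 raw=[8.0000 6.3000 6.3000]
After op 4 tick(3): ref=10.0000 raw=[14.0000 9.0000 9.0000]
After op 5 tick(10): ref=20.0000 raw=[34.0000 18.0000 18.0000]
After op 6 tick(2): ref=22.0000 raw=[38.0000 19.8000 19.8000]
After op 7 tick(3): ref=25.0000 raw=[44.0000 22.5000 22.5000]
Wrap final raw readings (mod 60): 44.0000 mod 60 = 44.0000; 22.5000 mod 60 = 22.5000; 22.5000 mod 60 = 22.5000

Answer: 44.0000 22.5000 22.5000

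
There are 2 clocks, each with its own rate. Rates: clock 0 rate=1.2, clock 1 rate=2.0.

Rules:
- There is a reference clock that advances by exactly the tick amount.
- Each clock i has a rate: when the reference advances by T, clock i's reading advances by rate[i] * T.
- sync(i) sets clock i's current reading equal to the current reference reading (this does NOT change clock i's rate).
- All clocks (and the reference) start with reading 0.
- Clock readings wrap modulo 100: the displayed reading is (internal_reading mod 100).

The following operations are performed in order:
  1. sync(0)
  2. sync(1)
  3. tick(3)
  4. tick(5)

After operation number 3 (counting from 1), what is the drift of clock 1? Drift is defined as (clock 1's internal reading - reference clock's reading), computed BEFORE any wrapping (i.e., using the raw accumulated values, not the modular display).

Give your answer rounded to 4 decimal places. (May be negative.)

Answer: 3.0000

Derivation:
After op 1 sync(0): ref=0.0000 raw=[0.0000 0.0000]
After op 2 sync(1): ref=0.0000 raw=[0.0000 0.0000]
After op 3 tick(3): ref=3.0000 raw=[3.6000 6.0000]
Drift of clock 1 after op 3: 6.0000 - 3.0000 = 3.0000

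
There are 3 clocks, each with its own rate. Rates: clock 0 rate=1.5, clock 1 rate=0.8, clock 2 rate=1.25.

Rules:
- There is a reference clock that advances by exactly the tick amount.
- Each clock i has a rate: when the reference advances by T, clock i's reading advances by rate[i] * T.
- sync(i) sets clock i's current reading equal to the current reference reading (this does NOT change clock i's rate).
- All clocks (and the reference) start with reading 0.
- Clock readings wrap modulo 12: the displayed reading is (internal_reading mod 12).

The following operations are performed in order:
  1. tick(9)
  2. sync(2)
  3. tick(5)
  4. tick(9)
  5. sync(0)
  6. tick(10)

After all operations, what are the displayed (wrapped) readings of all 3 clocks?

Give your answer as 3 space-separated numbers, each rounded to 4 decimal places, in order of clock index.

After op 1 tick(9): ref=9.0000 raw=[13.5000 7.2000 11.2500]
After op 2 sync(2): ref=9.0000 raw=[13.5000 7.2000 9.0000]
After op 3 tick(5): ref=14.0000 raw=[21.0000 11.2000 15.2500]
After op 4 tick(9): ref=23.0000 raw=[34.5000 18.4000 26.5000]
After op 5 sync(0): ref=23.0000 raw=[23.0000 18.4000 26.5000]
After op 6 tick(10): ref=33.0000 raw=[38.0000 26.4000 39.0000]
Wrap final raw readings (mod 12): 38.0000 mod 12 = 2.0000; 26.4000 mod 12 = 2.4000; 39.0000 mod 12 = 3.0000

Answer: 2.0000 2.4000 3.0000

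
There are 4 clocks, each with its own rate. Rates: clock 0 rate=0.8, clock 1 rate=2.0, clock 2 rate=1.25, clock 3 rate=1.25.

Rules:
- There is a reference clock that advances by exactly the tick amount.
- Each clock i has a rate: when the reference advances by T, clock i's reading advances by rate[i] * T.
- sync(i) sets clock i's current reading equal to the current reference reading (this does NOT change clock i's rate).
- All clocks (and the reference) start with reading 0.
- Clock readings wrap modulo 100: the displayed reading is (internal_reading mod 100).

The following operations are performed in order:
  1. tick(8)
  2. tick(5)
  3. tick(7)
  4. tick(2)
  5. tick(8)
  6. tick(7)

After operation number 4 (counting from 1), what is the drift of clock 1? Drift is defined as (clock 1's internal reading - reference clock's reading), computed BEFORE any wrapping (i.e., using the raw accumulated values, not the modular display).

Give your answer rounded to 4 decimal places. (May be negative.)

After op 1 tick(8): ref=8.0000 raw=[6.4000 16.0000 10.0000 10.0000]
After op 2 tick(5): ref=13.0000 raw=[10.4000 26.0000 16.2500 16.2500]
After op 3 tick(7): ref=20.0000 raw=[16.0000 40.0000 25.0000 25.0000]
After op 4 tick(2): ref=22.0000 raw=[17.6000 44.0000 27.5000 27.5000]
Drift of clock 1 after op 4: 44.0000 - 22.0000 = 22.0000

Answer: 22.0000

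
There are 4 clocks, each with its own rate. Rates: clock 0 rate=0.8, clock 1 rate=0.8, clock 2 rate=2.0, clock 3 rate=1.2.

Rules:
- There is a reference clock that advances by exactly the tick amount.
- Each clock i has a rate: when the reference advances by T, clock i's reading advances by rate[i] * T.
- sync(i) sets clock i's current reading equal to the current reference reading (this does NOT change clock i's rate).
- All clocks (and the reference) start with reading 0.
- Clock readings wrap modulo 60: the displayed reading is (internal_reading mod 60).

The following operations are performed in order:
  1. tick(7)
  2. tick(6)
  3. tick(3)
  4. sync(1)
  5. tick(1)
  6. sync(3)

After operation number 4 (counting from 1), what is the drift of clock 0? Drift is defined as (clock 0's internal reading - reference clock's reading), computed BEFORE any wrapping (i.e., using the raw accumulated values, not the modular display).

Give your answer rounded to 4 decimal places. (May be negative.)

After op 1 tick(7): ref=7.0000 raw=[5.6000 5.6000 14.0000 8.4000]
After op 2 tick(6): ref=13.0000 raw=[10.4000 10.4000 26.0000 15.6000]
After op 3 tick(3): ref=16.0000 raw=[12.8000 12.8000 32.0000 19.2000]
After op 4 sync(1): ref=16.0000 raw=[12.8000 16.0000 32.0000 19.2000]
Drift of clock 0 after op 4: 12.8000 - 16.0000 = -3.2000

Answer: -3.2000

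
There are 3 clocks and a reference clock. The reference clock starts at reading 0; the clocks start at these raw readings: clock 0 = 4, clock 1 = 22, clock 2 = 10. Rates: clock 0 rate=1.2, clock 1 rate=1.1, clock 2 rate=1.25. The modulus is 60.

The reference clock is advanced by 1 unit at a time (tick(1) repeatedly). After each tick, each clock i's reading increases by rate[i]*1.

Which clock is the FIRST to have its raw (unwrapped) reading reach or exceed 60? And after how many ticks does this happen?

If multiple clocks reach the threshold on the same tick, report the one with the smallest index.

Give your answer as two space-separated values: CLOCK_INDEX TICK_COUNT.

Answer: 1 35

Derivation:
clock 0: start=4, rate=1.2, needs 60-4 = 56; ticks = ceil(56/1.2) = ceil(46.6667) = 47; reading at tick 47 = 4 + 1.2*47 = 60.4000
clock 1: start=22, rate=1.1, needs 60-22 = 38; ticks = ceil(38/1.1) = ceil(34.5455) = 35; reading at tick 35 = 22 + 1.1*35 = 60.5000
clock 2: start=10, rate=1.25, needs 60-10 = 50; ticks = ceil(50/1.25) = ceil(40.0000) = 40; reading at tick 40 = 10 + 1.25*40 = 60.0000
Minimum tick count = 35; winners = [1]; smallest index = 1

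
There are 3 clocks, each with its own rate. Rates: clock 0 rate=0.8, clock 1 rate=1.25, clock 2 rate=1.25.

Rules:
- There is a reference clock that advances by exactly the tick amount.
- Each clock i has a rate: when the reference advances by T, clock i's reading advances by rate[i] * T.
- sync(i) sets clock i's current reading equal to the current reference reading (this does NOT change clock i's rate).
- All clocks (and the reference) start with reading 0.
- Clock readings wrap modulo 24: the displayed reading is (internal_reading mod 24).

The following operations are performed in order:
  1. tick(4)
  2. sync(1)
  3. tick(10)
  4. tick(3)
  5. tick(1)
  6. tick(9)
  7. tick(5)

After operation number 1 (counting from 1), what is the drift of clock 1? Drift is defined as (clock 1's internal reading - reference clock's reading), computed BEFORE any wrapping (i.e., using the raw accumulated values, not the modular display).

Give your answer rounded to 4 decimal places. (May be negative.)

After op 1 tick(4): ref=4.0000 raw=[3.2000 5.0000 5.0000]
Drift of clock 1 after op 1: 5.0000 - 4.0000 = 1.0000

Answer: 1.0000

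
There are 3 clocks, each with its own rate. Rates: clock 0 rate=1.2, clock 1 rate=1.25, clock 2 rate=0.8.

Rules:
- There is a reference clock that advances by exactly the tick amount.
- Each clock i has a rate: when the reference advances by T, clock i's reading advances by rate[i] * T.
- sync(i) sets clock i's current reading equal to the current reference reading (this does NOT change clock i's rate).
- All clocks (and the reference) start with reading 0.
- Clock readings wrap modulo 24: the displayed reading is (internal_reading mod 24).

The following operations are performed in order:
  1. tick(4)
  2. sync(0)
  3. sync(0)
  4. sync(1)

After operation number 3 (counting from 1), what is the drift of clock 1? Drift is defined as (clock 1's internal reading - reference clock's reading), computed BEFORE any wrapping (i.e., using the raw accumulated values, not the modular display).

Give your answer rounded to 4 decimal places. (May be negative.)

Answer: 1.0000

Derivation:
After op 1 tick(4): ref=4.0000 raw=[4.8000 5.0000 3.2000]
After op 2 sync(0): ref=4.0000 raw=[4.0000 5.0000 3.2000]
After op 3 sync(0): ref=4.0000 raw=[4.0000 5.0000 3.2000]
Drift of clock 1 after op 3: 5.0000 - 4.0000 = 1.0000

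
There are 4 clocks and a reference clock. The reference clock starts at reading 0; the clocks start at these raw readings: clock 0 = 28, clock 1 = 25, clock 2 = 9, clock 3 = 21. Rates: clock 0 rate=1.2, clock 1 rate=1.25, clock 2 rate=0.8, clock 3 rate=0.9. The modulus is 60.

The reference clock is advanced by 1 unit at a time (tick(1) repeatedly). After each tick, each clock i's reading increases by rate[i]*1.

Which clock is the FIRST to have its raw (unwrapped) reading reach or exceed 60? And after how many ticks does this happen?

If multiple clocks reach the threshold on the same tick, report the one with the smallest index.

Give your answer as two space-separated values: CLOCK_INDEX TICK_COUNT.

Answer: 0 27

Derivation:
clock 0: start=28, rate=1.2, needs 60-28 = 32; ticks = ceil(32/1.2) = ceil(26.6667) = 27; reading at tick 27 = 28 + 1.2*27 = 60.4000
clock 1: start=25, rate=1.25, needs 60-25 = 35; ticks = ceil(35/1.25) = ceil(28.0000) = 28; reading at tick 28 = 25 + 1.25*28 = 60.0000
clock 2: start=9, rate=0.8, needs 60-9 = 51; ticks = ceil(51/0.8) = ceil(63.7500) = 64; reading at tick 64 = 9 + 0.8*64 = 60.2000
clock 3: start=21, rate=0.9, needs 60-21 = 39; ticks = ceil(39/0.9) = ceil(43.3333) = 44; reading at tick 44 = 21 + 0.9*44 = 60.6000
Minimum tick count = 27; winners = [0]; smallest index = 0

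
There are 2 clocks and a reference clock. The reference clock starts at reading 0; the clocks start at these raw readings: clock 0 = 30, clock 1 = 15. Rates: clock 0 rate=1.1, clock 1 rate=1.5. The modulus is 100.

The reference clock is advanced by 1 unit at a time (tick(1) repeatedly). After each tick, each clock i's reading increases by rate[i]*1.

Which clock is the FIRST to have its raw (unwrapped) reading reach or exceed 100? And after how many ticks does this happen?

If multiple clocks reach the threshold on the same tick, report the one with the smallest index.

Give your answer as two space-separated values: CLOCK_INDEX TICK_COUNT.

Answer: 1 57

Derivation:
clock 0: start=30, rate=1.1, needs 100-30 = 70; ticks = ceil(70/1.1) = ceil(63.6364) = 64; reading at tick 64 = 30 + 1.1*64 = 100.4000
clock 1: start=15, rate=1.5, needs 100-15 = 85; ticks = ceil(85/1.5) = ceil(56.6667) = 57; reading at tick 57 = 15 + 1.5*57 = 100.5000
Minimum tick count = 57; winners = [1]; smallest index = 1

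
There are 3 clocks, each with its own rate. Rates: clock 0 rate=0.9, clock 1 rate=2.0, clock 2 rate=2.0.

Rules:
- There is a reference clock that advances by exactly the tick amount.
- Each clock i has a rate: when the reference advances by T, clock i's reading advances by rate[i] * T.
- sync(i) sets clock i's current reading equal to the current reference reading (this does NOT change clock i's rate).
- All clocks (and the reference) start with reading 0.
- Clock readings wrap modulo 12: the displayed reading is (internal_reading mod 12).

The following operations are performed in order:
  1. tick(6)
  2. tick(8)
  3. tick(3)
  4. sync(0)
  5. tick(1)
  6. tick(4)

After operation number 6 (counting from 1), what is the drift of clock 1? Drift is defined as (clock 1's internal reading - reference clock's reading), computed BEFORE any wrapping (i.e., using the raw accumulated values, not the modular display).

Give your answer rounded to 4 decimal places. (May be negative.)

Answer: 22.0000

Derivation:
After op 1 tick(6): ref=6.0000 raw=[5.4000 12.0000 12.0000]
After op 2 tick(8): ref=14.0000 raw=[12.6000 28.0000 28.0000]
After op 3 tick(3): ref=17.0000 raw=[15.3000 34.0000 34.0000]
After op 4 sync(0): ref=17.0000 raw=[17.0000 34.0000 34.0000]
After op 5 tick(1): ref=18.0000 raw=[17.9000 36.0000 36.0000]
After op 6 tick(4): ref=22.0000 raw=[21.5000 44.0000 44.0000]
Drift of clock 1 after op 6: 44.0000 - 22.0000 = 22.0000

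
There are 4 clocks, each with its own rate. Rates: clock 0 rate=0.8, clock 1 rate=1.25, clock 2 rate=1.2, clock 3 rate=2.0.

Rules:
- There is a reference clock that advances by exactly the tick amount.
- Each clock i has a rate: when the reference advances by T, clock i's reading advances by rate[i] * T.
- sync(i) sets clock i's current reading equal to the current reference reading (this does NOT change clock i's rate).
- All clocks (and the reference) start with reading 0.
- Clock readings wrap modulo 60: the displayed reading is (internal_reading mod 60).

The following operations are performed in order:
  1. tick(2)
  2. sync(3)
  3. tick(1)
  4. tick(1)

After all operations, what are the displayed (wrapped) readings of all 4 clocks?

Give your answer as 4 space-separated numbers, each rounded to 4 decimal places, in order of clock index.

Answer: 3.2000 5.0000 4.8000 6.0000

Derivation:
After op 1 tick(2): ref=2.0000 raw=[1.6000 2.5000 2.4000 4.0000]
After op 2 sync(3): ref=2.0000 raw=[1.6000 2.5000 2.4000 2.0000]
After op 3 tick(1): ref=3.0000 raw=[2.4000 3.7500 3.6000 4.0000]
After op 4 tick(1): ref=4.0000 raw=[3.2000 5.0000 4.8000 6.0000]
Wrap final raw readings (mod 60): 3.2000 mod 60 = 3.2000; 5.0000 mod 60 = 5.0000; 4.8000 mod 60 = 4.8000; 6.0000 mod 60 = 6.0000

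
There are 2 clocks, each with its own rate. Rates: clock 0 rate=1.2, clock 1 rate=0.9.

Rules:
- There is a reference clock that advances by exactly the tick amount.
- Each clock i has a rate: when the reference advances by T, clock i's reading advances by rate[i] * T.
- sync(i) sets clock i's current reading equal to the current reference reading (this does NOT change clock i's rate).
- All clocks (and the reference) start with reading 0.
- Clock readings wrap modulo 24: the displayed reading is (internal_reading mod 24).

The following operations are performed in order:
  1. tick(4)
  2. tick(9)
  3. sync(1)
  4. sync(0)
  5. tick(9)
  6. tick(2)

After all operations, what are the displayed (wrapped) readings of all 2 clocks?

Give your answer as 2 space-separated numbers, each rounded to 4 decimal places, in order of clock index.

After op 1 tick(4): ref=4.0000 raw=[4.8000 3.6000]
After op 2 tick(9): ref=13.0000 raw=[15.6000 11.7000]
After op 3 sync(1): ref=13.0000 raw=[15.6000 13.0000]
After op 4 sync(0): ref=13.0000 raw=[13.0000 13.0000]
After op 5 tick(9): ref=22.0000 raw=[23.8000 21.1000]
After op 6 tick(2): ref=24.0000 raw=[26.2000 22.9000]
Wrap final raw readings (mod 24): 26.2000 mod 24 = 2.2000; 22.9000 mod 24 = 22.9000

Answer: 2.2000 22.9000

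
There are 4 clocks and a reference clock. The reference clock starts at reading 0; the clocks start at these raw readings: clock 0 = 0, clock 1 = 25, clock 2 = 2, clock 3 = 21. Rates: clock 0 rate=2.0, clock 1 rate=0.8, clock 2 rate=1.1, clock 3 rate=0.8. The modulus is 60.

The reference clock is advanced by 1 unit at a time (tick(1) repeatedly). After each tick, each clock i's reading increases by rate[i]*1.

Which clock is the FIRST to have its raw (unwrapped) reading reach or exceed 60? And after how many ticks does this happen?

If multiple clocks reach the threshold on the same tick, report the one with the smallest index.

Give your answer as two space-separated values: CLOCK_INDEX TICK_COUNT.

Answer: 0 30

Derivation:
clock 0: start=0, rate=2.0, needs 60-0 = 60; ticks = ceil(60/2.0) = ceil(30.0000) = 30; reading at tick 30 = 0 + 2.0*30 = 60.0000
clock 1: start=25, rate=0.8, needs 60-25 = 35; ticks = ceil(35/0.8) = ceil(43.7500) = 44; reading at tick 44 = 25 + 0.8*44 = 60.2000
clock 2: start=2, rate=1.1, needs 60-2 = 58; ticks = ceil(58/1.1) = ceil(52.7273) = 53; reading at tick 53 = 2 + 1.1*53 = 60.3000
clock 3: start=21, rate=0.8, needs 60-21 = 39; ticks = ceil(39/0.8) = ceil(48.7500) = 49; reading at tick 49 = 21 + 0.8*49 = 60.2000
Minimum tick count = 30; winners = [0]; smallest index = 0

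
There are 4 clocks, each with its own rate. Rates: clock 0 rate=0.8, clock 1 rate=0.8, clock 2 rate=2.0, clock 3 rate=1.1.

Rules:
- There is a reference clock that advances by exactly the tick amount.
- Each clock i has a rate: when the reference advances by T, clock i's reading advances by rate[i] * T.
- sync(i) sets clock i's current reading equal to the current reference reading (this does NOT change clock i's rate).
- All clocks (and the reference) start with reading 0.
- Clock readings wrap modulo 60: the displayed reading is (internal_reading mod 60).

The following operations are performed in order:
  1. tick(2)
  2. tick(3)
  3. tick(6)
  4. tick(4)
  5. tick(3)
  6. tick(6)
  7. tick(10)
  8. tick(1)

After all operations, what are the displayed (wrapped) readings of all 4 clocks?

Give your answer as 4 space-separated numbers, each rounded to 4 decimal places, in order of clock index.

After op 1 tick(2): ref=2.0000 raw=[1.6000 1.6000 4.0000 2.2000]
After op 2 tick(3): ref=5.0000 raw=[4.0000 4.0000 10.0000 5.5000]
After op 3 tick(6): ref=11.0000 raw=[8.8000 8.8000 22.0000 12.1000]
After op 4 tick(4): ref=15.0000 raw=[12.0000 12.0000 30.0000 16.5000]
After op 5 tick(3): ref=18.0000 raw=[14.4000 14.4000 36.0000 19.8000]
After op 6 tick(6): ref=24.0000 raw=[19.2000 19.2000 48.0000 26.4000]
After op 7 tick(10): ref=34.0000 raw=[27.2000 27.2000 68.0000 37.4000]
After op 8 tick(1): ref=35.0000 raw=[28.0000 28.0000 70.0000 38.5000]
Wrap final raw readings (mod 60): 28.0000 mod 60 = 28.0000; 28.0000 mod 60 = 28.0000; 70.0000 mod 60 = 10.0000; 38.5000 mod 60 = 38.5000

Answer: 28.0000 28.0000 10.0000 38.5000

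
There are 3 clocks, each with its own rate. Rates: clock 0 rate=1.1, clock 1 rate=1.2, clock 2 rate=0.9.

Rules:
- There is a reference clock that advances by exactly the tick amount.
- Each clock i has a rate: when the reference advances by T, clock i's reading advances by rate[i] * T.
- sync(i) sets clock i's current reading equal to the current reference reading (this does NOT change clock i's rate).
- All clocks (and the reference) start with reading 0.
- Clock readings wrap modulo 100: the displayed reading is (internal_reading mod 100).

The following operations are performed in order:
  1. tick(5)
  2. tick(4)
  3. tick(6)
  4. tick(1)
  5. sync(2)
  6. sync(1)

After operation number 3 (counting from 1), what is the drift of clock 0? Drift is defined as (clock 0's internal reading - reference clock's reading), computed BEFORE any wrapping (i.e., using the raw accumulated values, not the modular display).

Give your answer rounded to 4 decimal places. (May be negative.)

After op 1 tick(5): ref=5.0000 raw=[5.5000 6.0000 4.5000]
After op 2 tick(4): ref=9.0000 raw=[9.9000 10.8000 8.1000]
After op 3 tick(6): ref=15.0000 raw=[16.5000 18.0000 13.5000]
Drift of clock 0 after op 3: 16.5000 - 15.0000 = 1.5000

Answer: 1.5000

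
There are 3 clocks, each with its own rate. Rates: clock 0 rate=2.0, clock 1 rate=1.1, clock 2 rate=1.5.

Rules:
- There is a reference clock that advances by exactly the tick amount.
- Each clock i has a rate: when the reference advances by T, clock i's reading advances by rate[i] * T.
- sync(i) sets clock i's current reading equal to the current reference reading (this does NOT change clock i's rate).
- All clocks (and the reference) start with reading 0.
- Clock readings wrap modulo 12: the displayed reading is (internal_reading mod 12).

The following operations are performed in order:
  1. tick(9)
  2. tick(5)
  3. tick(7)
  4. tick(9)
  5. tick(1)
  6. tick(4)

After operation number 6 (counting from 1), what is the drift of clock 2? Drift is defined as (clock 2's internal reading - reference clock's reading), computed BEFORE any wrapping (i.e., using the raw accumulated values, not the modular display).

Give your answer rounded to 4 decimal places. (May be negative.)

After op 1 tick(9): ref=9.0000 raw=[18.0000 9.9000 13.5000]
After op 2 tick(5): ref=14.0000 raw=[28.0000 15.4000 21.0000]
After op 3 tick(7): ref=21.0000 raw=[42.0000 23.1000 31.5000]
After op 4 tick(9): ref=30.0000 raw=[60.0000 33.0000 45.0000]
After op 5 tick(1): ref=31.0000 raw=[62.0000 34.1000 46.5000]
After op 6 tick(4): ref=35.0000 raw=[70.0000 38.5000 52.5000]
Drift of clock 2 after op 6: 52.5000 - 35.0000 = 17.5000

Answer: 17.5000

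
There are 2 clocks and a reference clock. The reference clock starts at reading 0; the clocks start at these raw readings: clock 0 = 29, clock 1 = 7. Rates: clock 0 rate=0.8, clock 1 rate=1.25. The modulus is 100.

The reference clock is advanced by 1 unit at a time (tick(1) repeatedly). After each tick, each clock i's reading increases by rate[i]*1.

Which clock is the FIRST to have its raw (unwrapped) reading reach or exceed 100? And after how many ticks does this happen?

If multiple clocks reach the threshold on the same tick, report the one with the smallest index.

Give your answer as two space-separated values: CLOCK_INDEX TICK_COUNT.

clock 0: start=29, rate=0.8, needs 100-29 = 71; ticks = ceil(71/0.8) = ceil(88.7500) = 89; reading at tick 89 = 29 + 0.8*89 = 100.2000
clock 1: start=7, rate=1.25, needs 100-7 = 93; ticks = ceil(93/1.25) = ceil(74.4000) = 75; reading at tick 75 = 7 + 1.25*75 = 100.7500
Minimum tick count = 75; winners = [1]; smallest index = 1

Answer: 1 75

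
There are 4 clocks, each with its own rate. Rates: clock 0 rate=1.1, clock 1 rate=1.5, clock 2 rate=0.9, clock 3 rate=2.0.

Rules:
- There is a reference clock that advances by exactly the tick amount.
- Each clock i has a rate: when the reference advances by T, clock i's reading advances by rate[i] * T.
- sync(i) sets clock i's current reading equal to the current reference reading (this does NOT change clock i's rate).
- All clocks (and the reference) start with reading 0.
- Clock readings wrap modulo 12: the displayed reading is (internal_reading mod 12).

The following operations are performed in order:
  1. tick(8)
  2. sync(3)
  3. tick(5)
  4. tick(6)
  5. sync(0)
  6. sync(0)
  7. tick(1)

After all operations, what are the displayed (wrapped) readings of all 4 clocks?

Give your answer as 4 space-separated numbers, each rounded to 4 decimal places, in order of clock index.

Answer: 8.1000 6.0000 6.0000 8.0000

Derivation:
After op 1 tick(8): ref=8.0000 raw=[8.8000 12.0000 7.2000 16.0000]
After op 2 sync(3): ref=8.0000 raw=[8.8000 12.0000 7.2000 8.0000]
After op 3 tick(5): ref=13.0000 raw=[14.3000 19.5000 11.7000 18.0000]
After op 4 tick(6): ref=19.0000 raw=[20.9000 28.5000 17.1000 30.0000]
After op 5 sync(0): ref=19.0000 raw=[19.0000 28.5000 17.1000 30.0000]
After op 6 sync(0): ref=19.0000 raw=[19.0000 28.5000 17.1000 30.0000]
After op 7 tick(1): ref=20.0000 raw=[20.1000 30.0000 18.0000 32.0000]
Wrap final raw readings (mod 12): 20.1000 mod 12 = 8.1000; 30.0000 mod 12 = 6.0000; 18.0000 mod 12 = 6.0000; 32.0000 mod 12 = 8.0000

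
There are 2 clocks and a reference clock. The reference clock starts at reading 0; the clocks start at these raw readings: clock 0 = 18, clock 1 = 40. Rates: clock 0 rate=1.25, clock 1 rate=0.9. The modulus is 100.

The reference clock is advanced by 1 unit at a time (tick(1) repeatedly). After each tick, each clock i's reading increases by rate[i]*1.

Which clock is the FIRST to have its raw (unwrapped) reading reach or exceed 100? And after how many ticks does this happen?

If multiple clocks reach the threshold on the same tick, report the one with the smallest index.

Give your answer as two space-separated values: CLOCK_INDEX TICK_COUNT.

Answer: 0 66

Derivation:
clock 0: start=18, rate=1.25, needs 100-18 = 82; ticks = ceil(82/1.25) = ceil(65.6000) = 66; reading at tick 66 = 18 + 1.25*66 = 100.5000
clock 1: start=40, rate=0.9, needs 100-40 = 60; ticks = ceil(60/0.9) = ceil(66.6667) = 67; reading at tick 67 = 40 + 0.9*67 = 100.3000
Minimum tick count = 66; winners = [0]; smallest index = 0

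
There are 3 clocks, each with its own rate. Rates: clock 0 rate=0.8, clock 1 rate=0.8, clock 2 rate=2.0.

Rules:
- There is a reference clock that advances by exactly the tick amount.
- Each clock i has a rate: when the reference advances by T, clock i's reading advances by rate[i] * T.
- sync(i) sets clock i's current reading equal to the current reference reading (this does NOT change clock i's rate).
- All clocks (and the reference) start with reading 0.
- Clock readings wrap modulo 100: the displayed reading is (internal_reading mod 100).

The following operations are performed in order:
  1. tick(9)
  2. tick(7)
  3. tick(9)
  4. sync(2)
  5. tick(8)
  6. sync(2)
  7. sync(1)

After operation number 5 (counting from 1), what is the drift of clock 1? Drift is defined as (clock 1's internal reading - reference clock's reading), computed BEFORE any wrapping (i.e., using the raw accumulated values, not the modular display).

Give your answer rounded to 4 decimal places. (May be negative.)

After op 1 tick(9): ref=9.0000 raw=[7.2000 7.2000 18.0000]
After op 2 tick(7): ref=16.0000 raw=[12.8000 12.8000 32.0000]
After op 3 tick(9): ref=25.0000 raw=[20.0000 20.0000 50.0000]
After op 4 sync(2): ref=25.0000 raw=[20.0000 20.0000 25.0000]
After op 5 tick(8): ref=33.0000 raw=[26.4000 26.4000 41.0000]
Drift of clock 1 after op 5: 26.4000 - 33.0000 = -6.6000

Answer: -6.6000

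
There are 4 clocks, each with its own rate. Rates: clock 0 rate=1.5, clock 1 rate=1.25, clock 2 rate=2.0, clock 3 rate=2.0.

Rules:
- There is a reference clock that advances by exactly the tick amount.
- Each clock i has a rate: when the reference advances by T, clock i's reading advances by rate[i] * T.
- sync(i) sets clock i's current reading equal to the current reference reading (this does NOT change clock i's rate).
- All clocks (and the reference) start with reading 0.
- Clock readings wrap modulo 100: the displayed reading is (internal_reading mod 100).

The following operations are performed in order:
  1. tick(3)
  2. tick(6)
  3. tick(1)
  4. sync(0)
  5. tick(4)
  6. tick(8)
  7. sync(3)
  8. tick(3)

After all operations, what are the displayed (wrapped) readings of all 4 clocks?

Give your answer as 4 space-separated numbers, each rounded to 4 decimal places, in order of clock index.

After op 1 tick(3): ref=3.0000 raw=[4.5000 3.7500 6.0000 6.0000]
After op 2 tick(6): ref=9.0000 raw=[13.5000 11.2500 18.0000 18.0000]
After op 3 tick(1): ref=10.0000 raw=[15.0000 12.5000 20.0000 20.0000]
After op 4 sync(0): ref=10.0000 raw=[10.0000 12.5000 20.0000 20.0000]
After op 5 tick(4): ref=14.0000 raw=[16.0000 17.5000 28.0000 28.0000]
After op 6 tick(8): ref=22.0000 raw=[28.0000 27.5000 44.0000 44.0000]
After op 7 sync(3): ref=22.0000 raw=[28.0000 27.5000 44.0000 22.0000]
After op 8 tick(3): ref=25.0000 raw=[32.5000 31.2500 50.0000 28.0000]
Wrap final raw readings (mod 100): 32.5000 mod 100 = 32.5000; 31.2500 mod 100 = 31.2500; 50.0000 mod 100 = 50.0000; 28.0000 mod 100 = 28.0000

Answer: 32.5000 31.2500 50.0000 28.0000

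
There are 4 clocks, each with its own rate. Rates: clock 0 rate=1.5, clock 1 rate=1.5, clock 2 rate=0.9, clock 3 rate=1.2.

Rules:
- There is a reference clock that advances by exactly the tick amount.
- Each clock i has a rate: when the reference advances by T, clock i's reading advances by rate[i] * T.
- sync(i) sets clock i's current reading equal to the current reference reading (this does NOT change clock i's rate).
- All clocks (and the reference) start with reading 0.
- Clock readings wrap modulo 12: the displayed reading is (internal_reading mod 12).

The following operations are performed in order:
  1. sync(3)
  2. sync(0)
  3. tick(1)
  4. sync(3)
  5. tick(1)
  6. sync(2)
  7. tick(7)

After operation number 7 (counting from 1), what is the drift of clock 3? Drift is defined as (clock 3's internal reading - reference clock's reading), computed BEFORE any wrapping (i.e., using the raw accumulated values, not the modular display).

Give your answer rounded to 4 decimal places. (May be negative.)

After op 1 sync(3): ref=0.0000 raw=[0.0000 0.0000 0.0000 0.0000]
After op 2 sync(0): ref=0.0000 raw=[0.0000 0.0000 0.0000 0.0000]
After op 3 tick(1): ref=1.0000 raw=[1.5000 1.5000 0.9000 1.2000]
After op 4 sync(3): ref=1.0000 raw=[1.5000 1.5000 0.9000 1.0000]
After op 5 tick(1): ref=2.0000 raw=[3.0000 3.0000 1.8000 2.2000]
After op 6 sync(2): ref=2.0000 raw=[3.0000 3.0000 2.0000 2.2000]
After op 7 tick(7): ref=9.0000 raw=[13.5000 13.5000 8.3000 10.6000]
Drift of clock 3 after op 7: 10.6000 - 9.0000 = 1.6000

Answer: 1.6000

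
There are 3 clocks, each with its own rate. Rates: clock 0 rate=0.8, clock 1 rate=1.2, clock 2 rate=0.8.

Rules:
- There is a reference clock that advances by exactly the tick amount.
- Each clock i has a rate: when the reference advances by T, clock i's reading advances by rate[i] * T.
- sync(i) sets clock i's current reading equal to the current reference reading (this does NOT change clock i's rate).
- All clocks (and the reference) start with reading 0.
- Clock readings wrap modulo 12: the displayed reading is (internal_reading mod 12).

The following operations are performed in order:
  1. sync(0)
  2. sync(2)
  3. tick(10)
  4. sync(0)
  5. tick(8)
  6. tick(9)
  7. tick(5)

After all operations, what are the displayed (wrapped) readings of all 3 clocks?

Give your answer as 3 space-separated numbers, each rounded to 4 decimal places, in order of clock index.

Answer: 3.6000 2.4000 1.6000

Derivation:
After op 1 sync(0): ref=0.0000 raw=[0.0000 0.0000 0.0000]
After op 2 sync(2): ref=0.0000 raw=[0.0000 0.0000 0.0000]
After op 3 tick(10): ref=10.0000 raw=[8.0000 12.0000 8.0000]
After op 4 sync(0): ref=10.0000 raw=[10.0000 12.0000 8.0000]
After op 5 tick(8): ref=18.0000 raw=[16.4000 21.6000 14.4000]
After op 6 tick(9): ref=27.0000 raw=[23.6000 32.4000 21.6000]
After op 7 tick(5): ref=32.0000 raw=[27.6000 38.4000 25.6000]
Wrap final raw readings (mod 12): 27.6000 mod 12 = 3.6000; 38.4000 mod 12 = 2.4000; 25.6000 mod 12 = 1.6000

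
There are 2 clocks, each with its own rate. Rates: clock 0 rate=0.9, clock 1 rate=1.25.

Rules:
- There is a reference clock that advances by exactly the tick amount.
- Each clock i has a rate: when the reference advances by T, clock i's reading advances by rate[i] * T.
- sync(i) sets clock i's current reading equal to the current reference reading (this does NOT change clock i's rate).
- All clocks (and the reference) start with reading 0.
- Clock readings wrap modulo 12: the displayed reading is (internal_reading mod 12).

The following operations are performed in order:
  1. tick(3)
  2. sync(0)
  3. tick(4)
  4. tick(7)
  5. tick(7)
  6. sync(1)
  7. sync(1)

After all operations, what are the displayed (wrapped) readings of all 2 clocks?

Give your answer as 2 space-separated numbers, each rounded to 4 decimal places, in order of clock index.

Answer: 7.2000 9.0000

Derivation:
After op 1 tick(3): ref=3.0000 raw=[2.7000 3.7500]
After op 2 sync(0): ref=3.0000 raw=[3.0000 3.7500]
After op 3 tick(4): ref=7.0000 raw=[6.6000 8.7500]
After op 4 tick(7): ref=14.0000 raw=[12.9000 17.5000]
After op 5 tick(7): ref=21.0000 raw=[19.2000 26.2500]
After op 6 sync(1): ref=21.0000 raw=[19.2000 21.0000]
After op 7 sync(1): ref=21.0000 raw=[19.2000 21.0000]
Wrap final raw readings (mod 12): 19.2000 mod 12 = 7.2000; 21.0000 mod 12 = 9.0000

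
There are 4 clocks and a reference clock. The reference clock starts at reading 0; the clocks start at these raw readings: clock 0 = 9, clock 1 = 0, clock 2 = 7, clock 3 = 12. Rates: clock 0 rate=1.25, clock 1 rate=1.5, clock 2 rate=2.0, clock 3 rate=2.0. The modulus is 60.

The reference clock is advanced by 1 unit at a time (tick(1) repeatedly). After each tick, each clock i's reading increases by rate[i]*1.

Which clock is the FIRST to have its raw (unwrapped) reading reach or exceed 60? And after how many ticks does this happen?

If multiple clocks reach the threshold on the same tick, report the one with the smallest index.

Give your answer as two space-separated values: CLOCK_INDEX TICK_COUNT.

clock 0: start=9, rate=1.25, needs 60-9 = 51; ticks = ceil(51/1.25) = ceil(40.8000) = 41; reading at tick 41 = 9 + 1.25*41 = 60.2500
clock 1: start=0, rate=1.5, needs 60-0 = 60; ticks = ceil(60/1.5) = ceil(40.0000) = 40; reading at tick 40 = 0 + 1.5*40 = 60.0000
clock 2: start=7, rate=2.0, needs 60-7 = 53; ticks = ceil(53/2.0) = ceil(26.5000) = 27; reading at tick 27 = 7 + 2.0*27 = 61.0000
clock 3: start=12, rate=2.0, needs 60-12 = 48; ticks = ceil(48/2.0) = ceil(24.0000) = 24; reading at tick 24 = 12 + 2.0*24 = 60.0000
Minimum tick count = 24; winners = [3]; smallest index = 3

Answer: 3 24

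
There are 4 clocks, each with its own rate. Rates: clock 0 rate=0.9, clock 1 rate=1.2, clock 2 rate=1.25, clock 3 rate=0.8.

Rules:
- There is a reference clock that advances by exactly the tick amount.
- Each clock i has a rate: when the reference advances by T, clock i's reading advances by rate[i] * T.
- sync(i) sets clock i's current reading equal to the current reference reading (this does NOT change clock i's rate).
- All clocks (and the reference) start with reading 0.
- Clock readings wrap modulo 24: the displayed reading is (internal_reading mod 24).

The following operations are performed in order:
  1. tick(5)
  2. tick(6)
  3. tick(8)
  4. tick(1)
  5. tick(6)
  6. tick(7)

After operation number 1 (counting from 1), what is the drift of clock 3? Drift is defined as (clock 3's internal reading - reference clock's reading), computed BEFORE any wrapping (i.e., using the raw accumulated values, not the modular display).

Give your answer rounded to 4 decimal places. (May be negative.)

After op 1 tick(5): ref=5.0000 raw=[4.5000 6.0000 6.2500 4.0000]
Drift of clock 3 after op 1: 4.0000 - 5.0000 = -1.0000

Answer: -1.0000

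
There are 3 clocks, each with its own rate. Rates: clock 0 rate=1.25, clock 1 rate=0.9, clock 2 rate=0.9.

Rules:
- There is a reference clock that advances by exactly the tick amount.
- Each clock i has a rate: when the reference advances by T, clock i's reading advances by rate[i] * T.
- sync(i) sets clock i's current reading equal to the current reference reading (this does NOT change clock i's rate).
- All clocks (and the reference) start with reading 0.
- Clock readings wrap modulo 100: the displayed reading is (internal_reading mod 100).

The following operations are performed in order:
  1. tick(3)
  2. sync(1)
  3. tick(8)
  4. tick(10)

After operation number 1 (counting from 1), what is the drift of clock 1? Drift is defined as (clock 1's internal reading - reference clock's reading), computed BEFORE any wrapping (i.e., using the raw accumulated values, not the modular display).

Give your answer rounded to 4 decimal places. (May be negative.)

Answer: -0.3000

Derivation:
After op 1 tick(3): ref=3.0000 raw=[3.7500 2.7000 2.7000]
Drift of clock 1 after op 1: 2.7000 - 3.0000 = -0.3000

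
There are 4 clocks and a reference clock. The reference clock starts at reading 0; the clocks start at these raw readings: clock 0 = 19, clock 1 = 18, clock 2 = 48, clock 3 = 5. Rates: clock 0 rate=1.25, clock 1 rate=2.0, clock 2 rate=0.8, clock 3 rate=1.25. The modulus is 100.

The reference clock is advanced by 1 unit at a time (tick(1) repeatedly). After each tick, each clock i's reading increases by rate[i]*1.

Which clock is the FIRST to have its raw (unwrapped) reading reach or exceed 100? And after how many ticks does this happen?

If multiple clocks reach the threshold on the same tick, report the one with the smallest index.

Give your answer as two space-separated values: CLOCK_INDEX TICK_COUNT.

Answer: 1 41

Derivation:
clock 0: start=19, rate=1.25, needs 100-19 = 81; ticks = ceil(81/1.25) = ceil(64.8000) = 65; reading at tick 65 = 19 + 1.25*65 = 100.2500
clock 1: start=18, rate=2.0, needs 100-18 = 82; ticks = ceil(82/2.0) = ceil(41.0000) = 41; reading at tick 41 = 18 + 2.0*41 = 100.0000
clock 2: start=48, rate=0.8, needs 100-48 = 52; ticks = ceil(52/0.8) = ceil(65.0000) = 65; reading at tick 65 = 48 + 0.8*65 = 100.0000
clock 3: start=5, rate=1.25, needs 100-5 = 95; ticks = ceil(95/1.25) = ceil(76.0000) = 76; reading at tick 76 = 5 + 1.25*76 = 100.0000
Minimum tick count = 41; winners = [1]; smallest index = 1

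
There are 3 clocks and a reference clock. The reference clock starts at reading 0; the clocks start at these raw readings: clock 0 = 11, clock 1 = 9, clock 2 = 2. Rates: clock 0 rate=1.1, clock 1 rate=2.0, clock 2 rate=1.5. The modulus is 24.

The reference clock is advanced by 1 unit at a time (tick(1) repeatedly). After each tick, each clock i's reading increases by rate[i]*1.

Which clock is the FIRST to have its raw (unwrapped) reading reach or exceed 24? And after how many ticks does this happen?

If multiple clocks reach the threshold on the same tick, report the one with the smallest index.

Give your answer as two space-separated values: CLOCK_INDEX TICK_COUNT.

clock 0: start=11, rate=1.1, needs 24-11 = 13; ticks = ceil(13/1.1) = ceil(11.8182) = 12; reading at tick 12 = 11 + 1.1*12 = 24.2000
clock 1: start=9, rate=2.0, needs 24-9 = 15; ticks = ceil(15/2.0) = ceil(7.5000) = 8; reading at tick 8 = 9 + 2.0*8 = 25.0000
clock 2: start=2, rate=1.5, needs 24-2 = 22; ticks = ceil(22/1.5) = ceil(14.6667) = 15; reading at tick 15 = 2 + 1.5*15 = 24.5000
Minimum tick count = 8; winners = [1]; smallest index = 1

Answer: 1 8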